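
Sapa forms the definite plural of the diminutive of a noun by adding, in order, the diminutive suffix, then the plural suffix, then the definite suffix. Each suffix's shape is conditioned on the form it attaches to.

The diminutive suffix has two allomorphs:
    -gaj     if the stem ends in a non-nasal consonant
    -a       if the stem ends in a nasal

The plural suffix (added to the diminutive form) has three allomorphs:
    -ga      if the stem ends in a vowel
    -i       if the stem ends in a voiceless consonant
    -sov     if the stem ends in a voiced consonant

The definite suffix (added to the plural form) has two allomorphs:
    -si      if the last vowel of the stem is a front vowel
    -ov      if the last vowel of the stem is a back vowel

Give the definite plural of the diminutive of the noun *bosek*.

bosekgajsovov

Since the final consonant of *bosek* is /k/ (non-nasal), it takes -gaj, giving *bosekgaj*.
The diminutive form *bosekgaj* — final sound /j/ (a voiced consonant) → -sov → *bosekgajsov*.
The plural form *bosekgajsov* — last vowel /o/ (a back vowel) → -ov → *bosekgajsovov*.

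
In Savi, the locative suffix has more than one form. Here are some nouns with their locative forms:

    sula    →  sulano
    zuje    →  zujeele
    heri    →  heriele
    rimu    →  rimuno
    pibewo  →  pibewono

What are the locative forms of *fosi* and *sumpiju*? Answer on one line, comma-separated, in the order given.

fosiele, sumpijuno

The alternation tracks the last vowel of the stem — -ele when the last vowel of the stem is a front vowel (*zuje*, *heri*); -no when the last vowel of the stem is a back vowel (*sula*, *rimu*, *pibewo*).
Since the last vowel of *fosi* is /i/ (a front vowel), it takes -ele, giving *fosiele*.
Since the last vowel of *sumpiju* is /u/ (a back vowel), it takes -no, giving *sumpijuno*.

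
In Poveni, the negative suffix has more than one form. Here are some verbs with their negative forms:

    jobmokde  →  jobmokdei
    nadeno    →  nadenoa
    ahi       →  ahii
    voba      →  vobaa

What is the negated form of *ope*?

The suffix is conditioned by the last vowel: -i when the last vowel of the stem is a front vowel (*jobmokde*, *ahi*); -a when the last vowel of the stem is a back vowel (*nadeno*, *voba*).
The last vowel of *ope* is /e/, which is a front vowel, so the suffix is -i, giving *opei*.

opei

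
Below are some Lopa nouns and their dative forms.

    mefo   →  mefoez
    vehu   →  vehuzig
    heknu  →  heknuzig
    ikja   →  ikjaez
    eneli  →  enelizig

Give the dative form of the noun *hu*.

The pattern is height harmony: -zig when the last vowel of the stem is a high vowel (*vehu*, *heknu*, *eneli*); -ez when the last vowel of the stem is a non-high vowel (*mefo*, *ikja*).
The last vowel of *hu* is /u/, which is a high vowel, so the suffix is -zig, giving *huzig*.

huzig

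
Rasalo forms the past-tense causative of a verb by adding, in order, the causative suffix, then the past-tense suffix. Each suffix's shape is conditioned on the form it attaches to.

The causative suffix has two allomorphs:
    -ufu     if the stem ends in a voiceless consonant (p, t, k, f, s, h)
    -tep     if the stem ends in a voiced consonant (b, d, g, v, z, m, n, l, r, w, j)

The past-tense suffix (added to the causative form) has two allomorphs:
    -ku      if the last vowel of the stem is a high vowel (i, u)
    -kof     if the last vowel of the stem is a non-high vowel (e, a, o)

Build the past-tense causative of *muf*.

*muf*: final consonant = /f/, voiceless → -ufu → *mufufu*.
The last vowel of the causative form *mufufu* is /u/, which is a high vowel, so the past-tense suffix is -ku, giving *mufufuku*.

mufufuku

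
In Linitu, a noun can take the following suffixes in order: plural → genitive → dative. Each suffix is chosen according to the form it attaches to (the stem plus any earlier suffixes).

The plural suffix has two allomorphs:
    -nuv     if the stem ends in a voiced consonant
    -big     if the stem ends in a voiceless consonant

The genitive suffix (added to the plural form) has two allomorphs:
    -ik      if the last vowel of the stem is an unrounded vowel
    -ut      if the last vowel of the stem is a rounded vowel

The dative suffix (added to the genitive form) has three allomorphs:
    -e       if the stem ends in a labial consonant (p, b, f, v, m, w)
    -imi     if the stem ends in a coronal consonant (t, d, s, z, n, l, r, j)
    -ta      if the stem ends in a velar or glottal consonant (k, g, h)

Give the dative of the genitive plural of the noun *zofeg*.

The final consonant of *zofeg* is /g/, which is voiced, so the plural suffix is -nuv, giving *zofegnuv*.
The last vowel of the plural form *zofegnuv* is /u/, which is a rounded vowel, so the genitive suffix is -ut, giving *zofegnuvut*.
The genitive form *zofegnuvut* — final consonant /t/ (coronal) → -imi → *zofegnuvutimi*.

zofegnuvutimi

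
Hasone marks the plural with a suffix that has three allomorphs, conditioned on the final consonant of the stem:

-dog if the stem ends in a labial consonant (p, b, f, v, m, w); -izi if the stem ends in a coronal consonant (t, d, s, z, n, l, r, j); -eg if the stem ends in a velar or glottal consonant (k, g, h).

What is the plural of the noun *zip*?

*zip* — final consonant /p/ (labial) → -dog → *zipdog*.

zipdog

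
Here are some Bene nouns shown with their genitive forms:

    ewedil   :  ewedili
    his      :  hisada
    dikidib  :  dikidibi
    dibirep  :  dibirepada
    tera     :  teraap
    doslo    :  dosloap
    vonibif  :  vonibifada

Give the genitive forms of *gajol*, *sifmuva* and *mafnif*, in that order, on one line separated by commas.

The suffix is conditioned by the final sound: -ada when the stem ends in a voiceless consonant (*his*, *dibirep*, *vonibif*); -i when the stem ends in a voiced consonant (*ewedil*, *dikidib*); -ap when the stem ends in a vowel (*tera*, *doslo*).
Since the final sound of *gajol* is /l/ (a voiced consonant), it takes -i, giving *gajoli*.
Since the final sound of *sifmuva* is /a/ (a vowel), it takes -ap, giving *sifmuvaap*.
*mafnif* — final sound /f/ (a voiceless consonant) → -ada → *mafnifada*.

gajoli, sifmuvaap, mafnifada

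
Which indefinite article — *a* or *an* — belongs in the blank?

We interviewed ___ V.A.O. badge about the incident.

a

The indefinite article is chosen by the initial *sound* of the following word, not its spelling.
The initialism *V.A.O.* is read letter by letter; the first letter, V, is pronounced /viː/, which begins with a consonant sound.
So the article is *a*: We interviewed a V.A.O. badge about the incident.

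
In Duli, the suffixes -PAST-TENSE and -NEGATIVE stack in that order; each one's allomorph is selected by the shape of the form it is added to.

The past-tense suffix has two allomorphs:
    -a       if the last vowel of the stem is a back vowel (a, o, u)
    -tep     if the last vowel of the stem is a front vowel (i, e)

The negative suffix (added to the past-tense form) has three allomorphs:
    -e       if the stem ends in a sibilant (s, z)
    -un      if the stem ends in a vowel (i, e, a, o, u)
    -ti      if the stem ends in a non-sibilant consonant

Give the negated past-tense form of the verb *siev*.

sievtepti

The last vowel of *siev* is /e/, which is a front vowel, so the past-tense suffix is -tep, giving *sievtep*.
Since the final sound of the past-tense form *sievtep* is /p/ (a non-sibilant consonant), it takes -ti, giving *sievtepti*.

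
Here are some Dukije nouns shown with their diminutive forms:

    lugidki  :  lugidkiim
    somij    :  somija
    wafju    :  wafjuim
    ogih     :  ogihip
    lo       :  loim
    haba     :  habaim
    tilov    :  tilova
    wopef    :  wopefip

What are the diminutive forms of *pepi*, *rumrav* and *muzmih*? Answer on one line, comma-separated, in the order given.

Looking at the final sound of each stem: -ip when the stem ends in a voiceless consonant (*ogih*, *wopef*); -a when the stem ends in a voiced consonant (*somij*, *tilov*); -im when the stem ends in a vowel (*lugidki*, *wafju*, *lo*, *haba*).
Since the final sound of *pepi* is /i/ (a vowel), it takes -im, giving *pepiim*.
The final sound of *rumrav* is /v/, which is a voiced consonant, so the suffix is -a, giving *rumrava*.
Since the final sound of *muzmih* is /h/ (a voiceless consonant), it takes -ip, giving *muzmihip*.

pepiim, rumrava, muzmihip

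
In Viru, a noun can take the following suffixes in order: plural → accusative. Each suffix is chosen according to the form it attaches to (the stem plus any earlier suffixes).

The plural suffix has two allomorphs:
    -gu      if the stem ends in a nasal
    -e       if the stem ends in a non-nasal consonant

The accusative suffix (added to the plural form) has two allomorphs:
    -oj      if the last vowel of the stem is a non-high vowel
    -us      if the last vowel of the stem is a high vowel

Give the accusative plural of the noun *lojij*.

lojijeoj

Since the final consonant of *lojij* is /j/ (non-nasal), it takes -e, giving *lojije*.
The last vowel of the plural form *lojije* is /e/, which is a non-high vowel, so the accusative suffix is -oj, giving *lojijeoj*.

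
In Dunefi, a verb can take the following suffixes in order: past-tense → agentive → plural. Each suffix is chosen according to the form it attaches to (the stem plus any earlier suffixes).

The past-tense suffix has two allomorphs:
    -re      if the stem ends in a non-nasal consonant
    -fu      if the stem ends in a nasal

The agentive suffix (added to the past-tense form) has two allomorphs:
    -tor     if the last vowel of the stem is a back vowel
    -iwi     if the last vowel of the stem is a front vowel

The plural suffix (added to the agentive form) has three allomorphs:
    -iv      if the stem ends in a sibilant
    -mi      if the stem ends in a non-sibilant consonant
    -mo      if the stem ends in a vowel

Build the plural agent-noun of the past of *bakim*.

bakimfutormi

*bakim* — final consonant /m/ (a nasal) → -fu → *bakimfu*.
Since the last vowel of the past-tense form *bakimfu* is /u/ (a back vowel), it takes -tor, giving *bakimfutor*.
The agentive form *bakimfutor*: final sound = /r/, a non-sibilant consonant → -mi → *bakimfutormi*.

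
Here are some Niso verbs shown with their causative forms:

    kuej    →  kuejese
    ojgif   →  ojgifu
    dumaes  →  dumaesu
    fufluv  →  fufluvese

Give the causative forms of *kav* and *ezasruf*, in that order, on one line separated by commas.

The pattern is voicing of the final consonant: -u when the stem ends in a voiceless consonant (*ojgif*, *dumaes*); -ese when the stem ends in a voiced consonant (*kuej*, *fufluv*).
*kav*: final consonant = /v/, voiced → -ese → *kavese*.
Since the final consonant of *ezasruf* is /f/ (voiceless), it takes -u, giving *ezasrufu*.

kavese, ezasrufu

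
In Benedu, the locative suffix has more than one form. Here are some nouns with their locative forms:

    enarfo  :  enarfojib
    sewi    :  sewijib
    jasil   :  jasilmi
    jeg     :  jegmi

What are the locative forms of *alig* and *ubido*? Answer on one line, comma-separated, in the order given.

aligmi, ubidojib

The suffix is conditioned by the final sound: -mi when the stem ends in a consonant (*jasil*, *jeg*); -jib when the stem ends in a vowel (*enarfo*, *sewi*).
Since the final sound of *alig* is /g/ (a consonant), it takes -mi, giving *aligmi*.
Since the final sound of *ubido* is /o/ (a vowel), it takes -jib, giving *ubidojib*.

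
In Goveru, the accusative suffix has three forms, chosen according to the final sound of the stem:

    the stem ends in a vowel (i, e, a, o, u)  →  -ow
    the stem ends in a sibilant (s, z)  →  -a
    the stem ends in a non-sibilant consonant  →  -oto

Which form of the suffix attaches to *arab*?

*arab*: final sound = /b/, a non-sibilant consonant → -oto.

-oto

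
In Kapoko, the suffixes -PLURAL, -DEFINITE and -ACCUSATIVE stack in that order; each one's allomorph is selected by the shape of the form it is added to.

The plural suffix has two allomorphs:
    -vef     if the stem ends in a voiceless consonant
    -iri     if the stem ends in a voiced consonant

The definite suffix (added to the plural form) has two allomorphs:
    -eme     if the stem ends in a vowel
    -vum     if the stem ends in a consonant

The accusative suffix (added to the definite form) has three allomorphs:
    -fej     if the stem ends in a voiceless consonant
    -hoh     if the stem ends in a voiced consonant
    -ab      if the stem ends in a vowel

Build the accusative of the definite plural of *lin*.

*lin*: final consonant = /n/, voiced → -iri → *liniri*.
The plural form *liniri*: final sound = /i/, a vowel → -eme → *linirieme*.
The final sound of the definite form *linirieme* is /e/, which is a vowel, so the accusative suffix is -ab, giving *liniriemeab*.

liniriemeab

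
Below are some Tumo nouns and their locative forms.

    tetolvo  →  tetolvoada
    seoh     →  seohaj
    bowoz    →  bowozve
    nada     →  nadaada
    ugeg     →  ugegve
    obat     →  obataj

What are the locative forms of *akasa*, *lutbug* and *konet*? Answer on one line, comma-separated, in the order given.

akasaada, lutbugve, konetaj

The pattern is voicing of the final sound: -aj when the stem ends in a voiceless consonant (*seoh*, *obat*); -ve when the stem ends in a voiced consonant (*bowoz*, *ugeg*); -ada when the stem ends in a vowel (*tetolvo*, *nada*).
*akasa*: final sound = /a/, a vowel → -ada → *akasaada*.
The final sound of *lutbug* is /g/, which is a voiced consonant, so the suffix is -ve, giving *lutbugve*.
Since the final sound of *konet* is /t/ (a voiceless consonant), it takes -aj, giving *konetaj*.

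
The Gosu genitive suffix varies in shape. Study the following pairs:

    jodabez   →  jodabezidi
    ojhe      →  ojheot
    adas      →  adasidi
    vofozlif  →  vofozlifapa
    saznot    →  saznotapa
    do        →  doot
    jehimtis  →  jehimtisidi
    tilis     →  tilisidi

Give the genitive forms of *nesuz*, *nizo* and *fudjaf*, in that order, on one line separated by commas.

nesuzidi, nizoot, fudjafapa

The pattern is sibilance of the final sound: -idi when the stem ends in a sibilant (*jodabez*, *adas*, *jehimtis*, *tilis*); -apa when the stem ends in a non-sibilant consonant (*vofozlif*, *saznot*); -ot when the stem ends in a vowel (*ojhe*, *do*).
*nesuz* — final sound /z/ (a sibilant) → -idi → *nesuzidi*.
The final sound of *nizo* is /o/, which is a vowel, so the suffix is -ot, giving *nizoot*.
Since the final sound of *fudjaf* is /f/ (a non-sibilant consonant), it takes -apa, giving *fudjafapa*.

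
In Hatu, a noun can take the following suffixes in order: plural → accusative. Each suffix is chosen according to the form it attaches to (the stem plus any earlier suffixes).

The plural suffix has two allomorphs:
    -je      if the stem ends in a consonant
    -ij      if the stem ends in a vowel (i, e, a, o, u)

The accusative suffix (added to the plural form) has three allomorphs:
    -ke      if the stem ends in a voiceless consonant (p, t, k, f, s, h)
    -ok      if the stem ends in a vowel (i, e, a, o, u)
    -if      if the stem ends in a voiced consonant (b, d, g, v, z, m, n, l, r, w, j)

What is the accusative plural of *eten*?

etenjeok

The final sound of *eten* is /n/, which is a consonant, so the plural suffix is -je, giving *etenje*.
The plural form *etenje* — final sound /e/ (a vowel) → -ok → *etenjeok*.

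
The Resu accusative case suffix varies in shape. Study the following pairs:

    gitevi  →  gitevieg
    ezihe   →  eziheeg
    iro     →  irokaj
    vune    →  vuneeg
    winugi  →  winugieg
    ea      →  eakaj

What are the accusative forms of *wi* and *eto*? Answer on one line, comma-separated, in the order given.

The suffix is conditioned by the last vowel: -eg when the last vowel of the stem is a front vowel (*gitevi*, *ezihe*, *vune*, *winugi*); -kaj when the last vowel of the stem is a back vowel (*iro*, *ea*).
The last vowel of *wi* is /i/, which is a front vowel, so the suffix is -eg, giving *wieg*.
Since the last vowel of *eto* is /o/ (a back vowel), it takes -kaj, giving *etokaj*.

wieg, etokaj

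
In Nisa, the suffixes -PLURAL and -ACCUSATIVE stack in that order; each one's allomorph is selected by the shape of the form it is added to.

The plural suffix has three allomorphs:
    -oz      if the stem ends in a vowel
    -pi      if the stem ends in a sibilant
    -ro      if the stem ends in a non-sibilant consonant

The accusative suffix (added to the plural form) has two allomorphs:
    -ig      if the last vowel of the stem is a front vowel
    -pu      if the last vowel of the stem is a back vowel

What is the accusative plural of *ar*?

The final sound of *ar* is /r/, which is a non-sibilant consonant, so the plural suffix is -ro, giving *arro*.
Since the last vowel of the plural form *arro* is /o/ (a back vowel), it takes -pu, giving *arropu*.

arropu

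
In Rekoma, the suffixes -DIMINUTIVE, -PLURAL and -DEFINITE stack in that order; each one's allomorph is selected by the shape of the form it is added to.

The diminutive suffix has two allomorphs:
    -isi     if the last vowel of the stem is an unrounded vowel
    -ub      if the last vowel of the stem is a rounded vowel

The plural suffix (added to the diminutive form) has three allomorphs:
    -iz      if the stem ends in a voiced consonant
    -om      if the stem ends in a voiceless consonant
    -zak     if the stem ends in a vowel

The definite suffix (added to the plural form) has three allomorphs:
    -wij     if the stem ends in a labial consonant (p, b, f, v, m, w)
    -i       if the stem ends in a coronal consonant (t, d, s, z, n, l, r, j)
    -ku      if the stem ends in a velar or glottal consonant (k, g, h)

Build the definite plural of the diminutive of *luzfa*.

luzfaisizakku

*luzfa* — last vowel /a/ (an unrounded vowel) → -isi → *luzfaisi*.
The diminutive form *luzfaisi*: final sound = /i/, a vowel → -zak → *luzfaisizak*.
Since the final consonant of the plural form *luzfaisizak* is /k/ (velar/glottal), it takes -ku, giving *luzfaisizakku*.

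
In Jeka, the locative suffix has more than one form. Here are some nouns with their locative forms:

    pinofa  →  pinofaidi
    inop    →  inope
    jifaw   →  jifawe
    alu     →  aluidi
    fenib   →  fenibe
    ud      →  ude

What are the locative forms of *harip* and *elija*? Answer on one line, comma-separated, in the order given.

haripe, elijaidi

The suffix is conditioned by the final sound: -e when the stem ends in a consonant (*inop*, *jifaw*, *fenib*, *ud*); -idi when the stem ends in a vowel (*pinofa*, *alu*).
*harip* — final sound /p/ (a consonant) → -e → *haripe*.
The final sound of *elija* is /a/, which is a vowel, so the suffix is -idi, giving *elijaidi*.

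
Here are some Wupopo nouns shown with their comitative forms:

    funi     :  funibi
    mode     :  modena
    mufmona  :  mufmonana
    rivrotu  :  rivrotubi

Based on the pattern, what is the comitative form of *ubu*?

The suffix is conditioned by the last vowel: -bi when the last vowel of the stem is a high vowel (*funi*, *rivrotu*); -na when the last vowel of the stem is a non-high vowel (*mode*, *mufmona*).
Since the last vowel of *ubu* is /u/ (a high vowel), it takes -bi, giving *ububi*.

ububi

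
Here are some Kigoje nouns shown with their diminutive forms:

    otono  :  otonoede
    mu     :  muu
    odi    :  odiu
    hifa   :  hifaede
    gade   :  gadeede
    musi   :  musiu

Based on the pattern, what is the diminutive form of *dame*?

The suffix is conditioned by the last vowel: -u when the last vowel of the stem is a high vowel (*mu*, *odi*, *musi*); -ede when the last vowel of the stem is a non-high vowel (*otono*, *hifa*, *gade*).
*dame* — last vowel /e/ (a non-high vowel) → -ede → *dameede*.

dameede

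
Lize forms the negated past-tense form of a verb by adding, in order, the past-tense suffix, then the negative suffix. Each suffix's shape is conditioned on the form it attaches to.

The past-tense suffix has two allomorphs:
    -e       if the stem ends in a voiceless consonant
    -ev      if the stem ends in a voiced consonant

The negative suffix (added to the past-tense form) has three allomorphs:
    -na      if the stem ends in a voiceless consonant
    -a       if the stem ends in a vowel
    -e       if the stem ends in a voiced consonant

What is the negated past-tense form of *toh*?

*toh* — final consonant /h/ (voiceless) → -e → *tohe*.
The past-tense form *tohe* — final sound /e/ (a vowel) → -a → *tohea*.

tohea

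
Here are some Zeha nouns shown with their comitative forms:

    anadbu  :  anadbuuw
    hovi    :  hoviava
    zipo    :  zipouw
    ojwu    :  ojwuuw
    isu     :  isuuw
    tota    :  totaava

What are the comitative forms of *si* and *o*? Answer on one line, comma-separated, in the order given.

siava, ouw

The alternation tracks the last vowel of the stem — -uw when the last vowel of the stem is a rounded vowel (*anadbu*, *zipo*, *ojwu*, *isu*); -ava when the last vowel of the stem is an unrounded vowel (*hovi*, *tota*).
*si*: last vowel = /i/, an unrounded vowel → -ava → *siava*.
Since the last vowel of *o* is /o/ (a rounded vowel), it takes -uw, giving *ouw*.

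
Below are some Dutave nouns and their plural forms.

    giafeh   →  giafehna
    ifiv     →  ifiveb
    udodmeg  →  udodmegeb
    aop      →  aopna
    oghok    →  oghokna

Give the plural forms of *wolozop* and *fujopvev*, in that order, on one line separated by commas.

Looking at the final consonant of each stem: -na when the stem ends in a voiceless consonant (*giafeh*, *aop*, *oghok*); -eb when the stem ends in a voiced consonant (*ifiv*, *udodmeg*).
*wolozop* — final consonant /p/ (voiceless) → -na → *wolozopna*.
Since the final consonant of *fujopvev* is /v/ (voiced), it takes -eb, giving *fujopveveb*.

wolozopna, fujopveveb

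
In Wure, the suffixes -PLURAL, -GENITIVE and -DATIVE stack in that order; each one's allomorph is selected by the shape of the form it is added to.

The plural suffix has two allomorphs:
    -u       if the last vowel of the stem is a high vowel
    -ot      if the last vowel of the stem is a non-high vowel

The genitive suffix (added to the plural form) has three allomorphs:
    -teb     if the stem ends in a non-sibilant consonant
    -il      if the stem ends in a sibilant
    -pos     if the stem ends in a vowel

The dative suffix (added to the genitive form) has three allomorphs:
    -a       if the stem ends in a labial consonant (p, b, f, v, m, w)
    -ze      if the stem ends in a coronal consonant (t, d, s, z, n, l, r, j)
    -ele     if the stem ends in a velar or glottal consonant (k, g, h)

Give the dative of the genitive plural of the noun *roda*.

*roda* — last vowel /a/ (a non-high vowel) → -ot → *rodaot*.
The final sound of the plural form *rodaot* is /t/, which is a non-sibilant consonant, so the genitive suffix is -teb, giving *rodaotteb*.
The genitive form *rodaotteb*: final consonant = /b/, labial → -a → *rodaotteba*.

rodaotteba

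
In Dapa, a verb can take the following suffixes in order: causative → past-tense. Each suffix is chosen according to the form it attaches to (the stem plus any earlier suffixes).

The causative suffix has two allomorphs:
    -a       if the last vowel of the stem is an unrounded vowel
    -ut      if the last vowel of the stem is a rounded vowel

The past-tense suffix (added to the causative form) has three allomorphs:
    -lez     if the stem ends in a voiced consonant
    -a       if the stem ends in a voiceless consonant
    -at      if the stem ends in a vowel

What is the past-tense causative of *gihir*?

gihiraat

The last vowel of *gihir* is /i/, which is an unrounded vowel, so the causative suffix is -a, giving *gihira*.
The causative form *gihira* — final sound /a/ (a vowel) → -at → *gihiraat*.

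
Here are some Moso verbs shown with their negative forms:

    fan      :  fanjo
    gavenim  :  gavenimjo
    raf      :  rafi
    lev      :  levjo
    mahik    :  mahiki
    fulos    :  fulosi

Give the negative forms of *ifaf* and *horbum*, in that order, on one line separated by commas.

ifafi, horbumjo

The pattern is voicing of the final consonant: -i when the stem ends in a voiceless consonant (*raf*, *mahik*, *fulos*); -jo when the stem ends in a voiced consonant (*fan*, *gavenim*, *lev*).
*ifaf*: final consonant = /f/, voiceless → -i → *ifafi*.
*horbum*: final consonant = /m/, voiced → -jo → *horbumjo*.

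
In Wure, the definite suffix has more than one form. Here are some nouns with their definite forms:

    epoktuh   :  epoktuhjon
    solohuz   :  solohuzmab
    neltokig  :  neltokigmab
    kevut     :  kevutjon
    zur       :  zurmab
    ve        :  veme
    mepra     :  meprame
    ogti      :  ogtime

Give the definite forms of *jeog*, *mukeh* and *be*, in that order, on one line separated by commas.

The suffix is conditioned by the final sound: -jon when the stem ends in a voiceless consonant (*epoktuh*, *kevut*); -mab when the stem ends in a voiced consonant (*solohuz*, *neltokig*, *zur*); -me when the stem ends in a vowel (*ve*, *mepra*, *ogti*).
*jeog*: final sound = /g/, a voiced consonant → -mab → *jeogmab*.
*mukeh* — final sound /h/ (a voiceless consonant) → -jon → *mukehjon*.
*be*: final sound = /e/, a vowel → -me → *beme*.

jeogmab, mukehjon, beme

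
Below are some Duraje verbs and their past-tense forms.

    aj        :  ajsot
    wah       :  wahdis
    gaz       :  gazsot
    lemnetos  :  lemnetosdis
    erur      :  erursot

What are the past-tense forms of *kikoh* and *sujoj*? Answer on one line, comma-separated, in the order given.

The alternation tracks the final consonant of the stem — -dis when the stem ends in a voiceless consonant (*wah*, *lemnetos*); -sot when the stem ends in a voiced consonant (*aj*, *gaz*, *erur*).
Since the final consonant of *kikoh* is /h/ (voiceless), it takes -dis, giving *kikohdis*.
*sujoj*: final consonant = /j/, voiced → -sot → *sujojsot*.

kikohdis, sujojsot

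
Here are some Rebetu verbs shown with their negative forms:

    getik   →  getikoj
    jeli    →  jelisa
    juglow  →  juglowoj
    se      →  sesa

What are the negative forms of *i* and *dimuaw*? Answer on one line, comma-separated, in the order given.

isa, dimuawoj

The suffix is conditioned by the final sound: -oj when the stem ends in a consonant (*getik*, *juglow*); -sa when the stem ends in a vowel (*jeli*, *se*).
*i*: final sound = /i/, a vowel → -sa → *isa*.
*dimuaw* — final sound /w/ (a consonant) → -oj → *dimuawoj*.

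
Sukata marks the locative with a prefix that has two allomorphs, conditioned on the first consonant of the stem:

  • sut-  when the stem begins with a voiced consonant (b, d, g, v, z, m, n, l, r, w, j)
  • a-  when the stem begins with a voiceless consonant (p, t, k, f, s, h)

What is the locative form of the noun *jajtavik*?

*jajtavik*: first consonant = /j/, voiced → sut- → *sutjajtavik*.

sutjajtavik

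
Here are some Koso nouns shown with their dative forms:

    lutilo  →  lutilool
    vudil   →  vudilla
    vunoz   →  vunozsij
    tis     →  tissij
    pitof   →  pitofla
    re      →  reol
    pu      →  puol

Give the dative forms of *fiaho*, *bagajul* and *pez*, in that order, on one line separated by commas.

fiahool, bagajulla, pezsij

The pattern is sibilance of the final sound: -sij when the stem ends in a sibilant (*vunoz*, *tis*); -la when the stem ends in a non-sibilant consonant (*vudil*, *pitof*); -ol when the stem ends in a vowel (*lutilo*, *re*, *pu*).
Since the final sound of *fiaho* is /o/ (a vowel), it takes -ol, giving *fiahool*.
Since the final sound of *bagajul* is /l/ (a non-sibilant consonant), it takes -la, giving *bagajulla*.
*pez* — final sound /z/ (a sibilant) → -sij → *pezsij*.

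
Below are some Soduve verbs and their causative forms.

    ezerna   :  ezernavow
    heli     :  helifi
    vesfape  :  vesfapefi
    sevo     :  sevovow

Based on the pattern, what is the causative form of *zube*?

zubefi

Looking at the last vowel of each stem: -fi when the last vowel of the stem is a front vowel (*heli*, *vesfape*); -vow when the last vowel of the stem is a back vowel (*ezerna*, *sevo*).
*zube*: last vowel = /e/, a front vowel → -fi → *zubefi*.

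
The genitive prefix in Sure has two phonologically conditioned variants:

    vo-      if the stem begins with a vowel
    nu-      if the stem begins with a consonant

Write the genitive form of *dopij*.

Since the first sound of *dopij* is /d/ (a consonant), it takes nu-, giving *nudopij*.

nudopij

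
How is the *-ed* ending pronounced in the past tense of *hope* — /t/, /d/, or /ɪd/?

The stem *hope* ends in a voiceless consonant other than /t/.
The -ed suffix is realized as /ɪd/ after /t, d/; as /t/ after other voiceless consonants; and as /d/ after other voiced sounds.
So -ed on *hope* is pronounced /t/.

/t/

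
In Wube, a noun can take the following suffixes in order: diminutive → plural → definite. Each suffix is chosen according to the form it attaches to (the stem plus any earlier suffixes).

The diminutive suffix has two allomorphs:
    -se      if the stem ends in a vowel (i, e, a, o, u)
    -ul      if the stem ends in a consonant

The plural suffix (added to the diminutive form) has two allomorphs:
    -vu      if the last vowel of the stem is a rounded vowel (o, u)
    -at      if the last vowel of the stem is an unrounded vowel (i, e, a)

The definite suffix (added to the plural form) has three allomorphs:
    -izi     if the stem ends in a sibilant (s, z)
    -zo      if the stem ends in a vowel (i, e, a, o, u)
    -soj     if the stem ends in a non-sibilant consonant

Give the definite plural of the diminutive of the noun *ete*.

eteseatsoj

*ete* — final sound /e/ (a vowel) → -se → *etese*.
The last vowel of the diminutive form *etese* is /e/, which is an unrounded vowel, so the plural suffix is -at, giving *eteseat*.
The final sound of the plural form *eteseat* is /t/, which is a non-sibilant consonant, so the definite suffix is -soj, giving *eteseatsoj*.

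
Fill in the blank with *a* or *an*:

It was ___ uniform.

a

The indefinite article is chosen by the initial *sound* of the following word, not its spelling.
*uniform* begins with the sound /juː/ (u pronounced /juː/) — a consonant sound.
So the article is *a*: It was a uniform.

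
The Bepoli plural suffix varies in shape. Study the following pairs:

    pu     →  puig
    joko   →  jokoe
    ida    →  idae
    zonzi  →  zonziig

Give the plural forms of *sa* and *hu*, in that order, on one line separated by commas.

The alternation tracks the last vowel of the stem — -ig when the last vowel of the stem is a high vowel (*pu*, *zonzi*); -e when the last vowel of the stem is a non-high vowel (*joko*, *ida*).
*sa*: last vowel = /a/, a non-high vowel → -e → *sae*.
Since the last vowel of *hu* is /u/ (a high vowel), it takes -ig, giving *huig*.

sae, huig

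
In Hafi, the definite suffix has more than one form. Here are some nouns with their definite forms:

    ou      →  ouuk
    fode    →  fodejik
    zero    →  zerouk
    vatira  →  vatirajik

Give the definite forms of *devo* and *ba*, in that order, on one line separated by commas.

Looking at the last vowel of each stem: -uk when the last vowel of the stem is a rounded vowel (*ou*, *zero*); -jik when the last vowel of the stem is an unrounded vowel (*fode*, *vatira*).
*devo* — last vowel /o/ (a rounded vowel) → -uk → *devouk*.
The last vowel of *ba* is /a/, which is an unrounded vowel, so the suffix is -jik, giving *bajik*.

devouk, bajik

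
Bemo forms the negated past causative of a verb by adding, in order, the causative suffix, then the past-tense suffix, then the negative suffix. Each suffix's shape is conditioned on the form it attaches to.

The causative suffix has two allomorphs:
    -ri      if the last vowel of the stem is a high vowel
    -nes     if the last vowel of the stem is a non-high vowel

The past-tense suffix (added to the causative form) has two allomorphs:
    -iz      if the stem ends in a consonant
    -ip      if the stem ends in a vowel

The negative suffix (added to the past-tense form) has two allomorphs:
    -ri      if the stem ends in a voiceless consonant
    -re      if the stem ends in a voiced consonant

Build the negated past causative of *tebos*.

*tebos*: last vowel = /o/, a non-high vowel → -nes → *tebosnes*.
The final sound of the causative form *tebosnes* is /s/, which is a consonant, so the past-tense suffix is -iz, giving *tebosnesiz*.
Since the final consonant of the past-tense form *tebosnesiz* is /z/ (voiced), it takes -re, giving *tebosnesizre*.

tebosnesizre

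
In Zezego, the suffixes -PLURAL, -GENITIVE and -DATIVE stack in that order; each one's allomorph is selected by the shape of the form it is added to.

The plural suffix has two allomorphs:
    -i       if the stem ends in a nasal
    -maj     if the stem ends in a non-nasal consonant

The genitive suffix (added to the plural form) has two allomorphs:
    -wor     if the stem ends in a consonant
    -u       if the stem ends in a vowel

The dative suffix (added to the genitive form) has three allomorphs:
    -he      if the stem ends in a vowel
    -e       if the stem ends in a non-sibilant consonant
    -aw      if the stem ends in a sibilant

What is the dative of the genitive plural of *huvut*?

*huvut* — final consonant /t/ (non-nasal) → -maj → *huvutmaj*.
The plural form *huvutmaj* — final sound /j/ (a consonant) → -wor → *huvutmajwor*.
The genitive form *huvutmajwor* — final sound /r/ (a non-sibilant consonant) → -e → *huvutmajwore*.

huvutmajwore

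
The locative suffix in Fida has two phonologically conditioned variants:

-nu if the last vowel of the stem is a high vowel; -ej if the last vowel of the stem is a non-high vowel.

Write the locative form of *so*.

soej

*so*: last vowel = /o/, a non-high vowel → -ej → *soej*.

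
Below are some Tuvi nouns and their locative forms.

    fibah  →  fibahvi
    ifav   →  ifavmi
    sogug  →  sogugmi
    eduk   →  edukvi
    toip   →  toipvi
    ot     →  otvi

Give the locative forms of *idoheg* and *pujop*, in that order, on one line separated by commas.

idohegmi, pujopvi

The suffix is conditioned by the final consonant: -vi when the stem ends in a voiceless consonant (*fibah*, *eduk*, *toip*, *ot*); -mi when the stem ends in a voiced consonant (*ifav*, *sogug*).
The final consonant of *idoheg* is /g/, which is voiced, so the suffix is -mi, giving *idohegmi*.
*pujop*: final consonant = /p/, voiceless → -vi → *pujopvi*.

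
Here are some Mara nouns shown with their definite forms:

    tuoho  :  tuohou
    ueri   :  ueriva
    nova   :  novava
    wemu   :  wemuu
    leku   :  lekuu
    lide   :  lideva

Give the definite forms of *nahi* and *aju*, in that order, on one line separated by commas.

nahiva, ajuu

Looking at the last vowel of each stem: -u when the last vowel of the stem is a rounded vowel (*tuoho*, *wemu*, *leku*); -va when the last vowel of the stem is an unrounded vowel (*ueri*, *nova*, *lide*).
*nahi* — last vowel /i/ (an unrounded vowel) → -va → *nahiva*.
*aju*: last vowel = /u/, a rounded vowel → -u → *ajuu*.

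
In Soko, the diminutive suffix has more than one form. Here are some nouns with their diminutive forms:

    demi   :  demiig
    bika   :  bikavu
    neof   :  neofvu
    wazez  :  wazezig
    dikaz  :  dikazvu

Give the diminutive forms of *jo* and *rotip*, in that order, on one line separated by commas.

Looking at the last vowel of each stem: -ig when the last vowel of the stem is a front vowel (*demi*, *wazez*); -vu when the last vowel of the stem is a back vowel (*bika*, *neof*, *dikaz*).
The last vowel of *jo* is /o/, which is a back vowel, so the suffix is -vu, giving *jovu*.
*rotip* — last vowel /i/ (a front vowel) → -ig → *rotipig*.

jovu, rotipig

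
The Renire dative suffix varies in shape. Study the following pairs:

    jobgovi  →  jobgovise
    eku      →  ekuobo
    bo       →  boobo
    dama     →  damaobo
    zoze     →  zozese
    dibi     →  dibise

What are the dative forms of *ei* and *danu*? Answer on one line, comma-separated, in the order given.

Looking at the last vowel of each stem: -se when the last vowel of the stem is a front vowel (*jobgovi*, *zoze*, *dibi*); -obo when the last vowel of the stem is a back vowel (*eku*, *bo*, *dama*).
*ei* — last vowel /i/ (a front vowel) → -se → *eise*.
Since the last vowel of *danu* is /u/ (a back vowel), it takes -obo, giving *danuobo*.

eise, danuobo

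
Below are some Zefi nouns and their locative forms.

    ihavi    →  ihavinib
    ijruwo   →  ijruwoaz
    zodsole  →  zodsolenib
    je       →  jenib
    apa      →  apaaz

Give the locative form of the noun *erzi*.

erzinib

The alternation tracks the last vowel of the stem — -nib when the last vowel of the stem is a front vowel (*ihavi*, *zodsole*, *je*); -az when the last vowel of the stem is a back vowel (*ijruwo*, *apa*).
*erzi* — last vowel /i/ (a front vowel) → -nib → *erzinib*.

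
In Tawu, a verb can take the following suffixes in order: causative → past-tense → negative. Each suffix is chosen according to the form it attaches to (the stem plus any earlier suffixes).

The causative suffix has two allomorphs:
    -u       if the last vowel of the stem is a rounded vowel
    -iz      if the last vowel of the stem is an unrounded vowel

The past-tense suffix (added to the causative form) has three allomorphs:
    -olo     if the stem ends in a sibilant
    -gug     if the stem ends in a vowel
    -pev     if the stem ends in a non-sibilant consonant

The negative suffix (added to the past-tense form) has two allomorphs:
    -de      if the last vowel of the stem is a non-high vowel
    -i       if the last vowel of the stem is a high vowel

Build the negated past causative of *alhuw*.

The last vowel of *alhuw* is /u/, which is a rounded vowel, so the causative suffix is -u, giving *alhuwu*.
The final sound of the causative form *alhuwu* is /u/, which is a vowel, so the past-tense suffix is -gug, giving *alhuwugug*.
The last vowel of the past-tense form *alhuwugug* is /u/, which is a high vowel, so the negative suffix is -i, giving *alhuwugugi*.

alhuwugugi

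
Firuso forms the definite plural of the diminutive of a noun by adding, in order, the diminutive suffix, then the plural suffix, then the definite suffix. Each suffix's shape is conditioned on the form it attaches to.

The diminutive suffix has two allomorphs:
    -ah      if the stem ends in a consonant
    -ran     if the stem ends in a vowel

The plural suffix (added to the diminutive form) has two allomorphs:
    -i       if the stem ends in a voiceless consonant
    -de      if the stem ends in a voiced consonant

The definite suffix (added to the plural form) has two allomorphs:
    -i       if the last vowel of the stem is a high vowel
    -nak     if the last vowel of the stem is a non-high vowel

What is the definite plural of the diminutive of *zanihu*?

zanihurandenak

Since the final sound of *zanihu* is /u/ (a vowel), it takes -ran, giving *zanihuran*.
Since the final consonant of the diminutive form *zanihuran* is /n/ (voiced), it takes -de, giving *zanihurande*.
Since the last vowel of the plural form *zanihurande* is /e/ (a non-high vowel), it takes -nak, giving *zanihurandenak*.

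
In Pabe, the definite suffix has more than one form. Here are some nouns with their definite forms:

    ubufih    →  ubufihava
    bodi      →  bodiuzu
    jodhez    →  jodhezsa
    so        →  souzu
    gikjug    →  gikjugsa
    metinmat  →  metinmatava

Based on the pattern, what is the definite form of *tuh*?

The alternation tracks the final sound of the stem — -ava when the stem ends in a voiceless consonant (*ubufih*, *metinmat*); -sa when the stem ends in a voiced consonant (*jodhez*, *gikjug*); -uzu when the stem ends in a vowel (*bodi*, *so*).
*tuh*: final sound = /h/, a voiceless consonant → -ava → *tuhava*.

tuhava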